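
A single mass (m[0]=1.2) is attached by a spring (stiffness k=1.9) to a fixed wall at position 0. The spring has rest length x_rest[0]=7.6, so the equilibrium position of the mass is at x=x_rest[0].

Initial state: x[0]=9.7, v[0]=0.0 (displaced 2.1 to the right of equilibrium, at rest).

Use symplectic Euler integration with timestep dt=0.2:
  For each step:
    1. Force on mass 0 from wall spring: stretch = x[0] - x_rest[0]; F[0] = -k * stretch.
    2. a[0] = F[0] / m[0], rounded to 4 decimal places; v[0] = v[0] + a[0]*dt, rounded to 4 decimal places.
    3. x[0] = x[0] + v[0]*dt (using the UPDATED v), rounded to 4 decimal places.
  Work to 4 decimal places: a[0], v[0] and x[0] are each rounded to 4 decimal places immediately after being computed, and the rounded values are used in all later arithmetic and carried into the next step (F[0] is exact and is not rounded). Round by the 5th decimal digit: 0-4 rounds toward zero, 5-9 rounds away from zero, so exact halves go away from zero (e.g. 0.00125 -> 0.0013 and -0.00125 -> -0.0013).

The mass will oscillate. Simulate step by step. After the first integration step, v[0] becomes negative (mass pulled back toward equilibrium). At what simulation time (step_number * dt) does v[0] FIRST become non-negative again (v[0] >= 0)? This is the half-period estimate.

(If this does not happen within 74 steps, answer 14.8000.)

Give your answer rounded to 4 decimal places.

Answer: 2.6000

Derivation:
Step 0: x=[9.7000] v=[0.0000]
Step 1: x=[9.5670] v=[-0.6650]
Step 2: x=[9.3094] v=[-1.2879]
Step 3: x=[8.9436] v=[-1.8292]
Step 4: x=[8.4927] v=[-2.2547]
Step 5: x=[7.9852] v=[-2.5374]
Step 6: x=[7.4533] v=[-2.6594]
Step 7: x=[6.9307] v=[-2.6129]
Step 8: x=[6.4505] v=[-2.4010]
Step 9: x=[6.0431] v=[-2.0370]
Step 10: x=[5.7343] v=[-1.5440]
Step 11: x=[5.5437] v=[-0.9532]
Step 12: x=[5.4833] v=[-0.3020]
Step 13: x=[5.5570] v=[0.3683]
First v>=0 after going negative at step 13, time=2.6000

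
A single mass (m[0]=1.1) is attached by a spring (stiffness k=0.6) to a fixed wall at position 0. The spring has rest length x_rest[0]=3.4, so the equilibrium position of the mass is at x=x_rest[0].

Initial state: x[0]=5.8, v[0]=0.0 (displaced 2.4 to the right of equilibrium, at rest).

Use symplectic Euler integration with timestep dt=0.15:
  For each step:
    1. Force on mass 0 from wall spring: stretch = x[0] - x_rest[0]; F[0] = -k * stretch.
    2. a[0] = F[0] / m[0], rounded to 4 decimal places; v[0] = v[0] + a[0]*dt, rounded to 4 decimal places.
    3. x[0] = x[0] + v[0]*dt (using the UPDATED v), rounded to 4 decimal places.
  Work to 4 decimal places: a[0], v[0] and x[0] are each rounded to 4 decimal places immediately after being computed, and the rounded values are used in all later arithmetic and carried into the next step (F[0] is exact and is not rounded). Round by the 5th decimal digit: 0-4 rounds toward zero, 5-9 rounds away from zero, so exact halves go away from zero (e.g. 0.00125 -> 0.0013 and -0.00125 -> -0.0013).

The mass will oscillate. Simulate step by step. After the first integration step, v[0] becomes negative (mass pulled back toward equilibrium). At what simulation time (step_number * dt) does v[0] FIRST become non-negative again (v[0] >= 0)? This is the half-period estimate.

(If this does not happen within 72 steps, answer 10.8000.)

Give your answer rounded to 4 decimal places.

Answer: 4.3500

Derivation:
Step 0: x=[5.8000] v=[0.0000]
Step 1: x=[5.7705] v=[-0.1964]
Step 2: x=[5.7119] v=[-0.3904]
Step 3: x=[5.6250] v=[-0.5796]
Step 4: x=[5.5108] v=[-0.7616]
Step 5: x=[5.3707] v=[-0.9343]
Step 6: x=[5.2064] v=[-1.0955]
Step 7: x=[5.0199] v=[-1.2433]
Step 8: x=[4.8135] v=[-1.3758]
Step 9: x=[4.5898] v=[-1.4915]
Step 10: x=[4.3515] v=[-1.5889]
Step 11: x=[4.1015] v=[-1.6668]
Step 12: x=[3.8429] v=[-1.7242]
Step 13: x=[3.5788] v=[-1.7604]
Step 14: x=[3.3126] v=[-1.7750]
Step 15: x=[3.0474] v=[-1.7678]
Step 16: x=[2.7866] v=[-1.7390]
Step 17: x=[2.5333] v=[-1.6888]
Step 18: x=[2.2906] v=[-1.6179]
Step 19: x=[2.0615] v=[-1.5271]
Step 20: x=[1.8489] v=[-1.4176]
Step 21: x=[1.6553] v=[-1.2907]
Step 22: x=[1.4831] v=[-1.1479]
Step 23: x=[1.3344] v=[-0.9911]
Step 24: x=[1.2111] v=[-0.8221]
Step 25: x=[1.1147] v=[-0.6430]
Step 26: x=[1.0463] v=[-0.4560]
Step 27: x=[1.0068] v=[-0.2634]
Step 28: x=[0.9967] v=[-0.0676]
Step 29: x=[1.0161] v=[0.1290]
First v>=0 after going negative at step 29, time=4.3500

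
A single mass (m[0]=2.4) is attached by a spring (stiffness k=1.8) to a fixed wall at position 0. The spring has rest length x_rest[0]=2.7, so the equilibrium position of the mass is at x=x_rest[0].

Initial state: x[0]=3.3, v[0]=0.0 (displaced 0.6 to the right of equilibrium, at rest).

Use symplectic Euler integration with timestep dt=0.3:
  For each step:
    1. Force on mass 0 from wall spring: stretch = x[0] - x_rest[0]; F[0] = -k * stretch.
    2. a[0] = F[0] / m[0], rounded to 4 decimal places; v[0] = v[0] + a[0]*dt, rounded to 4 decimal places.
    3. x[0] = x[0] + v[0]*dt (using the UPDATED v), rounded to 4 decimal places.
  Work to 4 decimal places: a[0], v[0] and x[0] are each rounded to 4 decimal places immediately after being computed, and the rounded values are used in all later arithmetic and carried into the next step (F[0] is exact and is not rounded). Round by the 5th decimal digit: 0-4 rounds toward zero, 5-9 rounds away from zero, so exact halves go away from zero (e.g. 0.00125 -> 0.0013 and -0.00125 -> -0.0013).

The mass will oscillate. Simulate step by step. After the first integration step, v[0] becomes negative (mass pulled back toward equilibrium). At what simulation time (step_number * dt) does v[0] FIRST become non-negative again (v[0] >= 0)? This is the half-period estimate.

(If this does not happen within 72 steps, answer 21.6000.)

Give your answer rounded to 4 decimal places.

Answer: 3.9000

Derivation:
Step 0: x=[3.3000] v=[0.0000]
Step 1: x=[3.2595] v=[-0.1350]
Step 2: x=[3.1812] v=[-0.2609]
Step 3: x=[3.0704] v=[-0.3692]
Step 4: x=[2.9347] v=[-0.4525]
Step 5: x=[2.7831] v=[-0.5053]
Step 6: x=[2.6259] v=[-0.5240]
Step 7: x=[2.4737] v=[-0.5073]
Step 8: x=[2.3368] v=[-0.4564]
Step 9: x=[2.2244] v=[-0.3747]
Step 10: x=[2.1441] v=[-0.2677]
Step 11: x=[2.1013] v=[-0.1426]
Step 12: x=[2.0989] v=[-0.0079]
Step 13: x=[2.1371] v=[0.1273]
First v>=0 after going negative at step 13, time=3.9000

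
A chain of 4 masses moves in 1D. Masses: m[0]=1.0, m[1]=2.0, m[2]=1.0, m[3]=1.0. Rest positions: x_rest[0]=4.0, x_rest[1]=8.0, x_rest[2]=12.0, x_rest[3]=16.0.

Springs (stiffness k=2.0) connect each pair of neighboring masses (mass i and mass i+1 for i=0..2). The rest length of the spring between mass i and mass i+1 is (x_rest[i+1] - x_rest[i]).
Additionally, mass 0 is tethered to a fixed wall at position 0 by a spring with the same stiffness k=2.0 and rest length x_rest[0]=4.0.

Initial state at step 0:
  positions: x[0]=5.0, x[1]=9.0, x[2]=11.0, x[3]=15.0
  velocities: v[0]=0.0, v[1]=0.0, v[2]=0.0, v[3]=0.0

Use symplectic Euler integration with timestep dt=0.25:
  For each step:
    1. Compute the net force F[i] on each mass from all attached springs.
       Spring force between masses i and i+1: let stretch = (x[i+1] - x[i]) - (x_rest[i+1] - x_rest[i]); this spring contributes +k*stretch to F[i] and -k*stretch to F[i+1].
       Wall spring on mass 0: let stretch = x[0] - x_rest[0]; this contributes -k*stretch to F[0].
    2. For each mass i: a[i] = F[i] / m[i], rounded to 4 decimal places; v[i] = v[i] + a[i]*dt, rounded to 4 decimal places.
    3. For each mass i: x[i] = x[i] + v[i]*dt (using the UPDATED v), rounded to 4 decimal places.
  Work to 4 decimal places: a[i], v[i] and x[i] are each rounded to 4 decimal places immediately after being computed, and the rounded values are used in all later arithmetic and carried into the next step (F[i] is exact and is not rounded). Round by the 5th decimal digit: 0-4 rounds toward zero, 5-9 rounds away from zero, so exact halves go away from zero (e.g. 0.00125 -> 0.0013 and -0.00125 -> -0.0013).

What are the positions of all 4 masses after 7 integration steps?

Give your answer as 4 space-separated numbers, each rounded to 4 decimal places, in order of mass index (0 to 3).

Answer: 3.1902 7.3643 12.3808 16.7835

Derivation:
Step 0: x=[5.0000 9.0000 11.0000 15.0000] v=[0.0000 0.0000 0.0000 0.0000]
Step 1: x=[4.8750 8.8750 11.2500 15.0000] v=[-0.5000 -0.5000 1.0000 0.0000]
Step 2: x=[4.6406 8.6484 11.6719 15.0313] v=[-0.9375 -0.9063 1.6875 0.1250]
Step 3: x=[4.3271 8.3603 12.1358 15.1426] v=[-1.2539 -1.1524 1.8555 0.4453]
Step 4: x=[3.9769 8.0561 12.5036 15.3781] v=[-1.4009 -1.2168 1.4712 0.9419]
Step 5: x=[3.6395 7.7749 12.6748 15.7543] v=[-1.3498 -1.1247 0.6847 1.5047]
Step 6: x=[3.3640 7.5415 12.6184 16.2456] v=[-1.1019 -0.9336 -0.2255 1.9650]
Step 7: x=[3.1902 7.3643 12.3808 16.7835] v=[-0.6952 -0.7088 -0.9504 2.1514]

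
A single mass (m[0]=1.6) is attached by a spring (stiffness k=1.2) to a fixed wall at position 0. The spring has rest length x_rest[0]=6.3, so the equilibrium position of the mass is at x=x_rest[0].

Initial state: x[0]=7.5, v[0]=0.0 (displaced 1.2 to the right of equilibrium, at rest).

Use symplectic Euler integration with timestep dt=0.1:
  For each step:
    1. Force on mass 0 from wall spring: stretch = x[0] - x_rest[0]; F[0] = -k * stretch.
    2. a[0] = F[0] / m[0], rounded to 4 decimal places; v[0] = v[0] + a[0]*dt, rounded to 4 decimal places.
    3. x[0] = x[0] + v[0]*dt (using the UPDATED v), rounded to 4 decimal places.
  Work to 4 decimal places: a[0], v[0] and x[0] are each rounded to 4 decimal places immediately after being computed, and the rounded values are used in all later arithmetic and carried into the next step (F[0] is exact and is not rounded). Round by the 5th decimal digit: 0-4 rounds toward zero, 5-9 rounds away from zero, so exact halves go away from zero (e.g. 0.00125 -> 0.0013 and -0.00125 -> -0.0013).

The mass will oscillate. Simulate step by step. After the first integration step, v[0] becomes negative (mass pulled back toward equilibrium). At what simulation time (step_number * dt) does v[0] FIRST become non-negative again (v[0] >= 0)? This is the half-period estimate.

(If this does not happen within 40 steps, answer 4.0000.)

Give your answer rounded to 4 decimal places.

Answer: 3.7000

Derivation:
Step 0: x=[7.5000] v=[0.0000]
Step 1: x=[7.4910] v=[-0.0900]
Step 2: x=[7.4731] v=[-0.1793]
Step 3: x=[7.4464] v=[-0.2673]
Step 4: x=[7.4111] v=[-0.3533]
Step 5: x=[7.3674] v=[-0.4366]
Step 6: x=[7.3157] v=[-0.5167]
Step 7: x=[7.2564] v=[-0.5929]
Step 8: x=[7.1899] v=[-0.6646]
Step 9: x=[7.1168] v=[-0.7313]
Step 10: x=[7.0375] v=[-0.7926]
Step 11: x=[6.9527] v=[-0.8479]
Step 12: x=[6.8630] v=[-0.8969]
Step 13: x=[6.7691] v=[-0.9391]
Step 14: x=[6.6717] v=[-0.9743]
Step 15: x=[6.5715] v=[-1.0022]
Step 16: x=[6.4692] v=[-1.0226]
Step 17: x=[6.3657] v=[-1.0353]
Step 18: x=[6.2617] v=[-1.0402]
Step 19: x=[6.1580] v=[-1.0373]
Step 20: x=[6.0553] v=[-1.0267]
Step 21: x=[5.9545] v=[-1.0084]
Step 22: x=[5.8563] v=[-0.9825]
Step 23: x=[5.7614] v=[-0.9492]
Step 24: x=[5.6705] v=[-0.9088]
Step 25: x=[5.5843] v=[-0.8616]
Step 26: x=[5.5035] v=[-0.8079]
Step 27: x=[5.4287] v=[-0.7482]
Step 28: x=[5.3604] v=[-0.6829]
Step 29: x=[5.2992] v=[-0.6124]
Step 30: x=[5.2455] v=[-0.5373]
Step 31: x=[5.1997] v=[-0.4582]
Step 32: x=[5.1621] v=[-0.3757]
Step 33: x=[5.1331] v=[-0.2904]
Step 34: x=[5.1128] v=[-0.2029]
Step 35: x=[5.1014] v=[-0.1139]
Step 36: x=[5.0990] v=[-0.0240]
Step 37: x=[5.1056] v=[0.0661]
First v>=0 after going negative at step 37, time=3.7000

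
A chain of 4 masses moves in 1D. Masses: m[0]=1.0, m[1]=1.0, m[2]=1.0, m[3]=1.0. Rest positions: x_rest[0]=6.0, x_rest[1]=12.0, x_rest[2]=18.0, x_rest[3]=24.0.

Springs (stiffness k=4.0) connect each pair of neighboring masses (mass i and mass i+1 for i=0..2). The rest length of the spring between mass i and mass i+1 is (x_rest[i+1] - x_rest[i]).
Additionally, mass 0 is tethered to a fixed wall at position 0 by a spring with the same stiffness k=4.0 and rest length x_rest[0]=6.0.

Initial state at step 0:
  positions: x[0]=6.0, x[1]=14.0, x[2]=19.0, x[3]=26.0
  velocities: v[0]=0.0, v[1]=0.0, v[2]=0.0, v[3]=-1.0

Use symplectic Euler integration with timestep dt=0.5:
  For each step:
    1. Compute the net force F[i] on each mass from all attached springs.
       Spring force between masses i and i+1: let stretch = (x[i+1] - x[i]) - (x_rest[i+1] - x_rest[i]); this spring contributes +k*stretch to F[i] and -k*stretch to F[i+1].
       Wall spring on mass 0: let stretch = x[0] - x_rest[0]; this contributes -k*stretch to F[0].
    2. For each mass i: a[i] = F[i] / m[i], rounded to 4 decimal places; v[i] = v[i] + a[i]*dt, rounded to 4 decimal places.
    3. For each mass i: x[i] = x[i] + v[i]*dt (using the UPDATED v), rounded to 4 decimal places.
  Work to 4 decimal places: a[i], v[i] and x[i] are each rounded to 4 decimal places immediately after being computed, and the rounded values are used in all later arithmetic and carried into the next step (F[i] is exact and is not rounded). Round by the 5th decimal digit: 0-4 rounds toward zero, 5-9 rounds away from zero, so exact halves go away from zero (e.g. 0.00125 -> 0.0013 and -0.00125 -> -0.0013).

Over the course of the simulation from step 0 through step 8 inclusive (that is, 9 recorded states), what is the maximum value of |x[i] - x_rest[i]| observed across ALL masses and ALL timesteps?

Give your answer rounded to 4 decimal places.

Step 0: x=[6.0000 14.0000 19.0000 26.0000] v=[0.0000 0.0000 0.0000 -1.0000]
Step 1: x=[8.0000 11.0000 21.0000 24.5000] v=[4.0000 -6.0000 4.0000 -3.0000]
Step 2: x=[5.0000 15.0000 16.5000 25.5000] v=[-6.0000 8.0000 -9.0000 2.0000]
Step 3: x=[7.0000 10.5000 19.5000 23.5000] v=[4.0000 -9.0000 6.0000 -4.0000]
Step 4: x=[5.5000 11.5000 17.5000 23.5000] v=[-3.0000 2.0000 -4.0000 0.0000]
Step 5: x=[4.5000 12.5000 15.5000 23.5000] v=[-2.0000 2.0000 -4.0000 0.0000]
Step 6: x=[7.0000 8.5000 18.5000 21.5000] v=[5.0000 -8.0000 6.0000 -4.0000]
Step 7: x=[4.0000 13.0000 14.5000 22.5000] v=[-6.0000 9.0000 -8.0000 2.0000]
Step 8: x=[6.0000 10.0000 17.0000 21.5000] v=[4.0000 -6.0000 5.0000 -2.0000]
Max displacement = 3.5000

Answer: 3.5000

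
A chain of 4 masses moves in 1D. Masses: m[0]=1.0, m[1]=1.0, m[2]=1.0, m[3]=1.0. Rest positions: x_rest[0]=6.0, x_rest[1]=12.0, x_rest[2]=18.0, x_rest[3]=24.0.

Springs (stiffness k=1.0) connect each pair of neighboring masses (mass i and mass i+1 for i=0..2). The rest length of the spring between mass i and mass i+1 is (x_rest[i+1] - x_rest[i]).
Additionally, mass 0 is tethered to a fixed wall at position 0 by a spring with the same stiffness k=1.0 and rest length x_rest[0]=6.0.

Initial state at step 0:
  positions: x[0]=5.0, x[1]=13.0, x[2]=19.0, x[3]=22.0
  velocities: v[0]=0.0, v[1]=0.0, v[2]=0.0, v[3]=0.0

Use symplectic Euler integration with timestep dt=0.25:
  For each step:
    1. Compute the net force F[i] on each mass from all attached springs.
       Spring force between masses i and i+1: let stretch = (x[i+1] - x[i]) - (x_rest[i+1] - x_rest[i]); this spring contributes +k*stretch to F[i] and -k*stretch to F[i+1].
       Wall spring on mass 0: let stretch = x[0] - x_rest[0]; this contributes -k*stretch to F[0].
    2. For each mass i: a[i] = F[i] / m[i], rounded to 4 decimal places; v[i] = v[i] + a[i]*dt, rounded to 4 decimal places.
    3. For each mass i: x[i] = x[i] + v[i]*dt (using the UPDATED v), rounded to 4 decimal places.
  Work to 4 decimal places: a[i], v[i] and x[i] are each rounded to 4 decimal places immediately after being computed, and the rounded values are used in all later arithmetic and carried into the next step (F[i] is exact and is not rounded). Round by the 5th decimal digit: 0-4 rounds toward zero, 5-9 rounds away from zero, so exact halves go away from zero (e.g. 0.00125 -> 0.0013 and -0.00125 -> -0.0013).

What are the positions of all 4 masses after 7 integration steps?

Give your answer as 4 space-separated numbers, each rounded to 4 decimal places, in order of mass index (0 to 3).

Answer: 7.2219 11.0593 16.4609 24.8946

Derivation:
Step 0: x=[5.0000 13.0000 19.0000 22.0000] v=[0.0000 0.0000 0.0000 0.0000]
Step 1: x=[5.1875 12.8750 18.8125 22.1875] v=[0.7500 -0.5000 -0.7500 0.7500]
Step 2: x=[5.5313 12.6406 18.4649 22.5391] v=[1.3750 -0.9375 -1.3906 1.4063]
Step 3: x=[5.9737 12.3259 18.0079 23.0111] v=[1.7695 -1.2588 -1.8281 1.8878]
Step 4: x=[6.4397 11.9693 17.5085 23.5454] v=[1.8641 -1.4264 -1.9978 2.1370]
Step 5: x=[6.8489 11.6133 17.0402 24.0774] v=[1.6366 -1.4240 -1.8734 2.1278]
Step 6: x=[7.1278 11.2987 16.6725 24.5445] v=[1.1155 -1.2584 -1.4708 1.8685]
Step 7: x=[7.2219 11.0593 16.4609 24.8946] v=[0.3763 -0.9577 -0.8463 1.4005]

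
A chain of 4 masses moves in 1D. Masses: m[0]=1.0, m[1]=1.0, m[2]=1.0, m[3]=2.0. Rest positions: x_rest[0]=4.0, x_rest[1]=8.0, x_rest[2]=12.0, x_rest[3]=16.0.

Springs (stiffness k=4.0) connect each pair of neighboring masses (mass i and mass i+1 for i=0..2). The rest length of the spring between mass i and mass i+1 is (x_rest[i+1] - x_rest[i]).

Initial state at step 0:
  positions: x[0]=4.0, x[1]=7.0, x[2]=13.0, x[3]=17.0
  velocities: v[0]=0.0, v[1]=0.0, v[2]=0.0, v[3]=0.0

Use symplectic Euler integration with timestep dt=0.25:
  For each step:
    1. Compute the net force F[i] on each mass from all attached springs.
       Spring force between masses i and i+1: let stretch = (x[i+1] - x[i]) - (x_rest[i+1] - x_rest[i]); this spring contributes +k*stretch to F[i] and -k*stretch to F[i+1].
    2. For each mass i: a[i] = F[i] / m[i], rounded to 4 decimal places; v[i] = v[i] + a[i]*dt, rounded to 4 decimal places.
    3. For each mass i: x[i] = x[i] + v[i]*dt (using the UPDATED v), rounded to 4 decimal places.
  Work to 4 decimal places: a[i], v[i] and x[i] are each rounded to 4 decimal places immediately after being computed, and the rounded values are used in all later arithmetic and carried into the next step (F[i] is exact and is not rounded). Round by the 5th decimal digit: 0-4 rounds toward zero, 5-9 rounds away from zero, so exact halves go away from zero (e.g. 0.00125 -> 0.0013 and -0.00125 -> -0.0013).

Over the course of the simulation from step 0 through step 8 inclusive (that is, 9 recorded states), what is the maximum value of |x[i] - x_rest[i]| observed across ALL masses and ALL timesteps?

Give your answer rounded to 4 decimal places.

Answer: 1.4217

Derivation:
Step 0: x=[4.0000 7.0000 13.0000 17.0000] v=[0.0000 0.0000 0.0000 0.0000]
Step 1: x=[3.7500 7.7500 12.5000 17.0000] v=[-1.0000 3.0000 -2.0000 0.0000]
Step 2: x=[3.5000 8.6875 11.9375 16.9375] v=[-1.0000 3.7500 -2.2500 -0.2500]
Step 3: x=[3.5469 9.1406 11.8125 16.7500] v=[0.1875 1.8125 -0.5000 -0.7500]
Step 4: x=[3.9922 8.8633 12.2539 16.4453] v=[1.7812 -1.1093 1.7656 -1.2188]
Step 5: x=[4.6553 8.2159 12.8955 16.1167] v=[2.6523 -2.5898 2.5664 -1.3145]
Step 6: x=[5.2085 7.8482 13.1725 15.8854] v=[2.2129 -1.4708 1.1080 -0.9251]
Step 7: x=[5.4217 8.1517 12.7967 15.8150] v=[0.8526 1.2138 -1.5034 -0.2816]
Step 8: x=[5.3174 8.9339 12.0142 15.8673] v=[-0.4174 3.1288 -3.1301 0.2093]
Max displacement = 1.4217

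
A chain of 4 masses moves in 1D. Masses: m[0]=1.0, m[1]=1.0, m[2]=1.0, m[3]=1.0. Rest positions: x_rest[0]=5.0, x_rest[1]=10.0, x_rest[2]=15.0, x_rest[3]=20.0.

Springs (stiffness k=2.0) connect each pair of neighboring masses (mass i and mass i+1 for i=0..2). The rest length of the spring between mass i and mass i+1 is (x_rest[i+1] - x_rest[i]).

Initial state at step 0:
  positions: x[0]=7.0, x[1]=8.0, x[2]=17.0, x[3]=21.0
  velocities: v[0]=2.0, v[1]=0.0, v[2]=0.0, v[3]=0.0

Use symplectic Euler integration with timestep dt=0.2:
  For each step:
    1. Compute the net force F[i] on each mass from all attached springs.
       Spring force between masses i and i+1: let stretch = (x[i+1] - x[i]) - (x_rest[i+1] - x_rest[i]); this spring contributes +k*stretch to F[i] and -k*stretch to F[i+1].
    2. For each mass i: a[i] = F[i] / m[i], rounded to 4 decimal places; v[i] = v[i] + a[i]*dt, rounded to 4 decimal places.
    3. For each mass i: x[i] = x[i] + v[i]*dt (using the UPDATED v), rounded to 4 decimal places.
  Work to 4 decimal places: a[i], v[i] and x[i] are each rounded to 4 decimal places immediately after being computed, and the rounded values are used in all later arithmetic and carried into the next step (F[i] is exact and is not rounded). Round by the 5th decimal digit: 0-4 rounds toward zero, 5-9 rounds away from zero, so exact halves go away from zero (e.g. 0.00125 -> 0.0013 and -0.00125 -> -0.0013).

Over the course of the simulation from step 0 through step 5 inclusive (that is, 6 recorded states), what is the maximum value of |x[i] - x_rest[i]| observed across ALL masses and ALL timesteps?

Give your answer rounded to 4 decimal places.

Step 0: x=[7.0000 8.0000 17.0000 21.0000] v=[2.0000 0.0000 0.0000 0.0000]
Step 1: x=[7.0800 8.6400 16.6000 21.0800] v=[0.4000 3.2000 -2.0000 0.4000]
Step 2: x=[6.8848 9.7920 15.9216 21.2016] v=[-0.9760 5.7600 -3.3920 0.6080]
Step 3: x=[6.5222 11.2018 15.1752 21.3008] v=[-1.8131 7.0490 -3.7318 0.4960]
Step 4: x=[6.1339 12.5551 14.6010 21.3100] v=[-1.9413 6.7665 -2.8709 0.0458]
Step 5: x=[5.8593 13.5584 14.3999 21.1824] v=[-1.3728 5.0164 -1.0057 -0.6378]
Max displacement = 3.5584

Answer: 3.5584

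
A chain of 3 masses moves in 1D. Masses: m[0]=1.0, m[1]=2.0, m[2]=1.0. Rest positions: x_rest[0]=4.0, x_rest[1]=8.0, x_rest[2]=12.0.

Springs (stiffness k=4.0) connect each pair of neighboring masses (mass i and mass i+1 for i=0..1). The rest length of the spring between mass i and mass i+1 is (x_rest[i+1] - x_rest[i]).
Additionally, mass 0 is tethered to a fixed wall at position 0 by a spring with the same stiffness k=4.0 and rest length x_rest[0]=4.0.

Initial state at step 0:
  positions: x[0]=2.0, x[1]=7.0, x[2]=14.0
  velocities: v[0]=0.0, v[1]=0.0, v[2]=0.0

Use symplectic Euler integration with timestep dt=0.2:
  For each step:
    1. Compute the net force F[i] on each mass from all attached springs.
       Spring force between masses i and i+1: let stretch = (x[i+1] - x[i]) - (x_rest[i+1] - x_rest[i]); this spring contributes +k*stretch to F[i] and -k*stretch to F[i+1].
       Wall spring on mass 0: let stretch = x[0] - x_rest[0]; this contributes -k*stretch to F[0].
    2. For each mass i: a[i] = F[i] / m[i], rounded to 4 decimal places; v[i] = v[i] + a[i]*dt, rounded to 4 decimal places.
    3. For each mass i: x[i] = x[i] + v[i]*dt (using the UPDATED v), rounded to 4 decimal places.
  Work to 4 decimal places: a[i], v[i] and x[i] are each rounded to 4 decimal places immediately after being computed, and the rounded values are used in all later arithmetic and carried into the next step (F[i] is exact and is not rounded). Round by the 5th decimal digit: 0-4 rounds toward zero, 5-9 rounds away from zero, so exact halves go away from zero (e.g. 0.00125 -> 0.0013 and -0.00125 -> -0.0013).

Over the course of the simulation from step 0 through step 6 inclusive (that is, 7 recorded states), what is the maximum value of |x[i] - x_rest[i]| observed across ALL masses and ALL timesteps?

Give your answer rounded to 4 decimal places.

Step 0: x=[2.0000 7.0000 14.0000] v=[0.0000 0.0000 0.0000]
Step 1: x=[2.4800 7.1600 13.5200] v=[2.4000 0.8000 -2.4000]
Step 2: x=[3.3120 7.4544 12.6624] v=[4.1600 1.4720 -4.2880]
Step 3: x=[4.2769 7.8340 11.6115] v=[4.8243 1.8982 -5.2544]
Step 4: x=[5.1266 8.2313 10.5962] v=[4.2485 1.9864 -5.0764]
Step 5: x=[5.6528 8.5694 9.8425] v=[2.6310 1.6905 -3.7683]
Step 6: x=[5.7412 8.7760 9.5251] v=[0.4420 1.0331 -1.5868]
Max displacement = 2.4749

Answer: 2.4749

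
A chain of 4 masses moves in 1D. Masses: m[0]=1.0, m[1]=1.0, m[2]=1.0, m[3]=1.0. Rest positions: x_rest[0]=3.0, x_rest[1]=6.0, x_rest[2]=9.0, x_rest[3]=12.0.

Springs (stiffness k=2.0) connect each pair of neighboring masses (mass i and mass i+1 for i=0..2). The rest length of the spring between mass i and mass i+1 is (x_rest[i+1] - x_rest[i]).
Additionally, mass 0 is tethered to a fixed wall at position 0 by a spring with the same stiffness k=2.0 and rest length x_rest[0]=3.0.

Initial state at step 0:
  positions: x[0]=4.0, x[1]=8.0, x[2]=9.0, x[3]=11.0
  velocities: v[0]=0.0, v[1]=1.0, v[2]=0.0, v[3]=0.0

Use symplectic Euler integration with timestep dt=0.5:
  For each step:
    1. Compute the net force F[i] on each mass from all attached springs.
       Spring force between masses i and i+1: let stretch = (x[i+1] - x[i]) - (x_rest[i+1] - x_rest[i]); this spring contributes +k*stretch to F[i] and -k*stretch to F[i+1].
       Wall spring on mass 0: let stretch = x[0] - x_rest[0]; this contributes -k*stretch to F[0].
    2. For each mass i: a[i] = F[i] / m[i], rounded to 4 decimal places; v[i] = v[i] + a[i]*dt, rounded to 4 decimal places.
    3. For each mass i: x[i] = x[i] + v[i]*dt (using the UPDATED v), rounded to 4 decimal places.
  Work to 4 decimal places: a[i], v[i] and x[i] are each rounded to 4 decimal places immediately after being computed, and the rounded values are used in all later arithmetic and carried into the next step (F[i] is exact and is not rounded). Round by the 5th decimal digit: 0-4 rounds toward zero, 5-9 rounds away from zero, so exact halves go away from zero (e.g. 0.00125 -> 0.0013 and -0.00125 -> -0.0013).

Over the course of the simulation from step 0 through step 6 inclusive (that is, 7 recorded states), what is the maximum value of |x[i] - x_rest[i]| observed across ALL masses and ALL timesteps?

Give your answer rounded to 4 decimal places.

Answer: 2.1250

Derivation:
Step 0: x=[4.0000 8.0000 9.0000 11.0000] v=[0.0000 1.0000 0.0000 0.0000]
Step 1: x=[4.0000 7.0000 9.5000 11.5000] v=[0.0000 -2.0000 1.0000 1.0000]
Step 2: x=[3.5000 5.7500 9.7500 12.5000] v=[-1.0000 -2.5000 0.5000 2.0000]
Step 3: x=[2.3750 5.3750 9.3750 13.6250] v=[-2.2500 -0.7500 -0.7500 2.2500]
Step 4: x=[1.5625 5.5000 9.1250 14.1250] v=[-1.6250 0.2500 -0.5000 1.0000]
Step 5: x=[1.9375 5.4688 9.5625 13.6250] v=[0.7500 -0.0625 0.8750 -1.0000]
Step 6: x=[3.1094 5.7188 9.9844 12.5938] v=[2.3438 0.4999 0.8438 -2.0625]
Max displacement = 2.1250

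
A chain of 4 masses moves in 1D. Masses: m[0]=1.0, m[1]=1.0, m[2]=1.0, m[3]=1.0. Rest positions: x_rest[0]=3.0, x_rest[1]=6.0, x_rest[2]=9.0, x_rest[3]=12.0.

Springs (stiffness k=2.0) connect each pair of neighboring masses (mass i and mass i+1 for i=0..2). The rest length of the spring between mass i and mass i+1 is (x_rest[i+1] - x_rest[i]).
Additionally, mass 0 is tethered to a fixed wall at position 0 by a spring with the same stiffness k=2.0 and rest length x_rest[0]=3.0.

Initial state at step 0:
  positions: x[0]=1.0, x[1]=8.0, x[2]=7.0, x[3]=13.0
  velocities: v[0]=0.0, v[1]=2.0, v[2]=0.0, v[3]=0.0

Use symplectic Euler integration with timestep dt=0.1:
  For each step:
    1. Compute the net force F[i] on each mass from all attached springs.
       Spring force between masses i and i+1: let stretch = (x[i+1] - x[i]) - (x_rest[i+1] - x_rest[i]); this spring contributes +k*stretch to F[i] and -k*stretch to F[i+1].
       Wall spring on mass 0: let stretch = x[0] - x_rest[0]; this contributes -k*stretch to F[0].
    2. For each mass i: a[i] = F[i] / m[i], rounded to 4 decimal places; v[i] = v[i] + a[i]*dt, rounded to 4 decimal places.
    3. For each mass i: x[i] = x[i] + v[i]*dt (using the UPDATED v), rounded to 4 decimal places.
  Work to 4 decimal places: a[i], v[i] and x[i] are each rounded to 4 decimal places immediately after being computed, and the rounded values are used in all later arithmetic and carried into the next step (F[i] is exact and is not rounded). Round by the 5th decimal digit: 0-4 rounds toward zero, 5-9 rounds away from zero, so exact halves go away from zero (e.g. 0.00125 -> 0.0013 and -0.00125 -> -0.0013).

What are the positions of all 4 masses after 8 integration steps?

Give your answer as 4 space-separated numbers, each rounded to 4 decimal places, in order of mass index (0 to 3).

Answer: 4.1392 5.3619 10.5078 11.5777

Derivation:
Step 0: x=[1.0000 8.0000 7.0000 13.0000] v=[0.0000 2.0000 0.0000 0.0000]
Step 1: x=[1.1200 8.0400 7.1400 12.9400] v=[1.2000 0.4000 1.4000 -0.6000]
Step 2: x=[1.3560 7.9236 7.4140 12.8240] v=[2.3600 -1.1640 2.7400 -1.1600]
Step 3: x=[1.6962 7.6657 7.8064 12.6598] v=[3.4023 -2.5794 3.9239 -1.6420]
Step 4: x=[2.1219 7.2912 8.2930 12.4585] v=[4.2570 -3.7452 4.8664 -2.0127]
Step 5: x=[2.6086 6.8333 8.8429 12.2339] v=[4.8665 -4.5787 5.4991 -2.2458]
Step 6: x=[3.1276 6.3311 9.4204 12.0015] v=[5.1897 -5.0217 5.7754 -2.3240]
Step 7: x=[3.6481 5.8267 9.9878 11.7775] v=[5.2049 -5.0445 5.6738 -2.2402]
Step 8: x=[4.1392 5.3619 10.5078 11.5777] v=[4.9110 -4.6480 5.1995 -1.9981]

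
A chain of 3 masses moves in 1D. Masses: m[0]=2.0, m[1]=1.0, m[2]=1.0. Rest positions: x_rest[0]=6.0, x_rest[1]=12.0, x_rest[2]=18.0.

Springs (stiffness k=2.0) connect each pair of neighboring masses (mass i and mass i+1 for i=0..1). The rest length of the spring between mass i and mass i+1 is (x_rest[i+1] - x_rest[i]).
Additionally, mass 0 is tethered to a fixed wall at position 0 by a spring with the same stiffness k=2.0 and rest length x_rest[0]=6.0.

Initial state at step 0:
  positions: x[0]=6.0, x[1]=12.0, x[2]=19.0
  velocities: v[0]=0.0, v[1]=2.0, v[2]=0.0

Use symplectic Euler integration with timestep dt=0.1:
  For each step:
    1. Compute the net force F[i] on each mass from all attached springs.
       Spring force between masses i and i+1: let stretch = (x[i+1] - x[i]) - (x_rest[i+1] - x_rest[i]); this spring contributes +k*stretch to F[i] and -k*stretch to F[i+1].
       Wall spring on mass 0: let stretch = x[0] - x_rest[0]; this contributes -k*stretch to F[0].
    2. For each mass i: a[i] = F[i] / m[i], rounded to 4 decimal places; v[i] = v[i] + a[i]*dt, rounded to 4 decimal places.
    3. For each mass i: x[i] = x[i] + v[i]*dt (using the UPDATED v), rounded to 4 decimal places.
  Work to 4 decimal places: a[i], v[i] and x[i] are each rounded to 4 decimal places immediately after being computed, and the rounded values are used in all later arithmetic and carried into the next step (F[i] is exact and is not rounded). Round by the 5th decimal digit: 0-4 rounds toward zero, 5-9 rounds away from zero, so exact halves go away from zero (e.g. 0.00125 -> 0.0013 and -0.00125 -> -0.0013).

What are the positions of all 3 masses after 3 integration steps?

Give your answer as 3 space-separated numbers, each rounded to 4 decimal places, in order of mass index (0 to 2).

Step 0: x=[6.0000 12.0000 19.0000] v=[0.0000 2.0000 0.0000]
Step 1: x=[6.0000 12.2200 18.9800] v=[0.0000 2.2000 -0.2000]
Step 2: x=[6.0022 12.4508 18.9448] v=[0.0220 2.3080 -0.3520]
Step 3: x=[6.0089 12.6825 18.8997] v=[0.0666 2.3171 -0.4508]

Answer: 6.0089 12.6825 18.8997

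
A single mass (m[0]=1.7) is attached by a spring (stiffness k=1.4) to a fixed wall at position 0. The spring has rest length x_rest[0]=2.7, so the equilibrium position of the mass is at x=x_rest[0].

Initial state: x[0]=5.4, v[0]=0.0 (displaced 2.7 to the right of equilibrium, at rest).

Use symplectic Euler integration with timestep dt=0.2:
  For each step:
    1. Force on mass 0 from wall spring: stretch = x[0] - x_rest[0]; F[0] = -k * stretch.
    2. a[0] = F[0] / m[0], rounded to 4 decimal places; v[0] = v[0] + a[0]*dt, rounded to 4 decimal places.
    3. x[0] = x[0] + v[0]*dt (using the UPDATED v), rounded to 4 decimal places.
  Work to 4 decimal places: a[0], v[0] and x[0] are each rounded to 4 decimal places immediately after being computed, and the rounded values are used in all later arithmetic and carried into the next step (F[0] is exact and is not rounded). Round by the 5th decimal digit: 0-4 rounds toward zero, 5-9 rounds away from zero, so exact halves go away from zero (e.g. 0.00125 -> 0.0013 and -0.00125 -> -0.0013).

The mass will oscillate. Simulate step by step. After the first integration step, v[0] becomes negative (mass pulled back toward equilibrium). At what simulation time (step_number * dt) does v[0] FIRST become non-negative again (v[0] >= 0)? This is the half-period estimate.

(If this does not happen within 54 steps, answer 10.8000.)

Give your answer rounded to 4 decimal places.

Step 0: x=[5.4000] v=[0.0000]
Step 1: x=[5.3111] v=[-0.4447]
Step 2: x=[5.1361] v=[-0.8748]
Step 3: x=[4.8809] v=[-1.2760]
Step 4: x=[4.5539] v=[-1.6352]
Step 5: x=[4.1658] v=[-1.9405]
Step 6: x=[3.7294] v=[-2.1819]
Step 7: x=[3.2591] v=[-2.3514]
Step 8: x=[2.7704] v=[-2.4435]
Step 9: x=[2.2794] v=[-2.4551]
Step 10: x=[1.8022] v=[-2.3858]
Step 11: x=[1.3546] v=[-2.2379]
Step 12: x=[0.9513] v=[-2.0163]
Step 13: x=[0.6056] v=[-1.7283]
Step 14: x=[0.3289] v=[-1.3833]
Step 15: x=[0.1303] v=[-0.9928]
Step 16: x=[0.0164] v=[-0.5696]
Step 17: x=[-0.0091] v=[-0.1276]
Step 18: x=[0.0546] v=[0.3186]
First v>=0 after going negative at step 18, time=3.6000

Answer: 3.6000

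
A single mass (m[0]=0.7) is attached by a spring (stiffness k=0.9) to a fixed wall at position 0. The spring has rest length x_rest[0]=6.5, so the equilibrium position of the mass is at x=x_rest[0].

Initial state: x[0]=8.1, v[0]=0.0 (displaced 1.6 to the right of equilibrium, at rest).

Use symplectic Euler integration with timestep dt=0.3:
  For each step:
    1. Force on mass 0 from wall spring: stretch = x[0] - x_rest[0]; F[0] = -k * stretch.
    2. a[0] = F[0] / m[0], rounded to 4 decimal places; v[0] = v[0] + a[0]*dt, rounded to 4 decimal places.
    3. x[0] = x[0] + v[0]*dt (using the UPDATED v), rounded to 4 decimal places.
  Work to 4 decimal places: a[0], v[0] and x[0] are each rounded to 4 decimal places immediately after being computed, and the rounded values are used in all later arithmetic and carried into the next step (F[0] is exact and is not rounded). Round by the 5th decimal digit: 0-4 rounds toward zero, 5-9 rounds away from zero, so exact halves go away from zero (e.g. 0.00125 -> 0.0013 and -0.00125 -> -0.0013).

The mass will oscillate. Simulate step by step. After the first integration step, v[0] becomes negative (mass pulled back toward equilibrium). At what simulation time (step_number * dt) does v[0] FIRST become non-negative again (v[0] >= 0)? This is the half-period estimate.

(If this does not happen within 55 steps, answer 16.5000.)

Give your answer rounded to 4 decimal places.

Step 0: x=[8.1000] v=[0.0000]
Step 1: x=[7.9149] v=[-0.6171]
Step 2: x=[7.5660] v=[-1.1629]
Step 3: x=[7.0938] v=[-1.5741]
Step 4: x=[6.5528] v=[-1.8032]
Step 5: x=[6.0057] v=[-1.8236]
Step 6: x=[5.5158] v=[-1.6330]
Step 7: x=[5.1398] v=[-1.2534]
Step 8: x=[4.9212] v=[-0.7288]
Step 9: x=[4.8853] v=[-0.1198]
Step 10: x=[5.0362] v=[0.5030]
First v>=0 after going negative at step 10, time=3.0000

Answer: 3.0000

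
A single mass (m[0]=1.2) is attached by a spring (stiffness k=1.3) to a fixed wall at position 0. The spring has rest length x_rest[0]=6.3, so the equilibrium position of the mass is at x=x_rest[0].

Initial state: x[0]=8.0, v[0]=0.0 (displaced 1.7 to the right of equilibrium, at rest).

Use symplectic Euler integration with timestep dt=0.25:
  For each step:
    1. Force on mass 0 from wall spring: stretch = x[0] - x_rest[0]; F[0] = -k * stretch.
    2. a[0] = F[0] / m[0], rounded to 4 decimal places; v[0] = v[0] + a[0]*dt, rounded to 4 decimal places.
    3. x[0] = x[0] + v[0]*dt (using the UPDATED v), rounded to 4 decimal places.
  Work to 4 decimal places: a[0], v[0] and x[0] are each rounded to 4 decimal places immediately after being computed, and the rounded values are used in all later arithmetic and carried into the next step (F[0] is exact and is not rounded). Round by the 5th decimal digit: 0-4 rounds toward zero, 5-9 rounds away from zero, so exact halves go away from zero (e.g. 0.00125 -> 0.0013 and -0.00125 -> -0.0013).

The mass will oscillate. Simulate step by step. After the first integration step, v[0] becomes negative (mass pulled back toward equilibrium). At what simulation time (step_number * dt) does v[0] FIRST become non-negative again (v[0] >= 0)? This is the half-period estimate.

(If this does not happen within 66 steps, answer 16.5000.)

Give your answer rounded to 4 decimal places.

Step 0: x=[8.0000] v=[0.0000]
Step 1: x=[7.8849] v=[-0.4604]
Step 2: x=[7.6625] v=[-0.8897]
Step 3: x=[7.3478] v=[-1.2587]
Step 4: x=[6.9622] v=[-1.5425]
Step 5: x=[6.5317] v=[-1.7219]
Step 6: x=[6.0855] v=[-1.7847]
Step 7: x=[5.6539] v=[-1.7266]
Step 8: x=[5.2660] v=[-1.5516]
Step 9: x=[4.9481] v=[-1.2716]
Step 10: x=[4.7217] v=[-0.9055]
Step 11: x=[4.6022] v=[-0.4781]
Step 12: x=[4.5976] v=[-0.0183]
Step 13: x=[4.7083] v=[0.4428]
First v>=0 after going negative at step 13, time=3.2500

Answer: 3.2500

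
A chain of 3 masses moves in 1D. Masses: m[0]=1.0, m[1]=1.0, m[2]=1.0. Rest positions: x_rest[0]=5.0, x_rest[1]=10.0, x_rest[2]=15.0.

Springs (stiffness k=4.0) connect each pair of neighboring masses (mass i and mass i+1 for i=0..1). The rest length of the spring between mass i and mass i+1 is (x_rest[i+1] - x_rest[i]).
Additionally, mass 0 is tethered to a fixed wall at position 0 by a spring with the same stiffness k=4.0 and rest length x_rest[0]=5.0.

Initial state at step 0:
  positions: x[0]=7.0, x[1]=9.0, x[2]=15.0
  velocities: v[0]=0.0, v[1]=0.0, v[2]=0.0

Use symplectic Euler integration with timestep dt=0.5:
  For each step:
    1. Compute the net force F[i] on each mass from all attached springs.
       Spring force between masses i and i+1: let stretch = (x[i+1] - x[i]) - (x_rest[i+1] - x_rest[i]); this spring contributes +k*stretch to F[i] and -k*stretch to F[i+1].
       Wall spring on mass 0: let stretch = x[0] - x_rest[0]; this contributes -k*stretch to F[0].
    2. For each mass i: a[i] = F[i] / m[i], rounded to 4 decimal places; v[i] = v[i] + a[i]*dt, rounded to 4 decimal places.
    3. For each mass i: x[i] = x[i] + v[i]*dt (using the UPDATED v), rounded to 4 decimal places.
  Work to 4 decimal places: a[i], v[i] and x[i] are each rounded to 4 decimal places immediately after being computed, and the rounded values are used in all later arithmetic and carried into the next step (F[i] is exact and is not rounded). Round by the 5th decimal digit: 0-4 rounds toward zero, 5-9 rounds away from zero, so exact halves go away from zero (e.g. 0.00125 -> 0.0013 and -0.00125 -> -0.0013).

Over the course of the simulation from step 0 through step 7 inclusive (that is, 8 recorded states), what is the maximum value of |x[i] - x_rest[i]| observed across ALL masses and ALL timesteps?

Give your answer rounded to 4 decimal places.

Step 0: x=[7.0000 9.0000 15.0000] v=[0.0000 0.0000 0.0000]
Step 1: x=[2.0000 13.0000 14.0000] v=[-10.0000 8.0000 -2.0000]
Step 2: x=[6.0000 7.0000 17.0000] v=[8.0000 -12.0000 6.0000]
Step 3: x=[5.0000 10.0000 15.0000] v=[-2.0000 6.0000 -4.0000]
Step 4: x=[4.0000 13.0000 13.0000] v=[-2.0000 6.0000 -4.0000]
Step 5: x=[8.0000 7.0000 16.0000] v=[8.0000 -12.0000 6.0000]
Step 6: x=[3.0000 11.0000 15.0000] v=[-10.0000 8.0000 -2.0000]
Step 7: x=[3.0000 11.0000 15.0000] v=[0.0000 0.0000 0.0000]
Max displacement = 3.0000

Answer: 3.0000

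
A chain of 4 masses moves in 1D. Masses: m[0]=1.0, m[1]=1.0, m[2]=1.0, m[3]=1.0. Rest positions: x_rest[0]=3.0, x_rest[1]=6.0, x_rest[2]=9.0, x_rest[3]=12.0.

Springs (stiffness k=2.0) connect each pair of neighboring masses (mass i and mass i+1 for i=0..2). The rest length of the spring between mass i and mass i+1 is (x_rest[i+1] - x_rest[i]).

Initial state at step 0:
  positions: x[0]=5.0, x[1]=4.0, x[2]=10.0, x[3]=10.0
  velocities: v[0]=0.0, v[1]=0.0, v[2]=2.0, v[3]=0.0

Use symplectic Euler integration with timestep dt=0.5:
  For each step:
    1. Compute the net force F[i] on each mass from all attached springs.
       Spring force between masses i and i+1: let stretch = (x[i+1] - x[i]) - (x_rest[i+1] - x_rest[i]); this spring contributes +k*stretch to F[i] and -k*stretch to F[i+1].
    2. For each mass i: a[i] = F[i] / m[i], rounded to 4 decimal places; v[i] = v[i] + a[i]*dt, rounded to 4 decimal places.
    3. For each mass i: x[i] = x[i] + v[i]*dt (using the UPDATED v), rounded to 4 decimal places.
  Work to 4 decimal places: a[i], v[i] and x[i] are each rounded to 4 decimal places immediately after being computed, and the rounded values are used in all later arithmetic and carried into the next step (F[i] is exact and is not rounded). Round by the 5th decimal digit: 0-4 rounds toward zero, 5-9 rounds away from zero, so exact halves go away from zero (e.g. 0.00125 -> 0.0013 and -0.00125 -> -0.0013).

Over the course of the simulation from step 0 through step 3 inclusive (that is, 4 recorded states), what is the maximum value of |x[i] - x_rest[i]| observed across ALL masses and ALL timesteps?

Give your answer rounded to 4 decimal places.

Answer: 3.0000

Derivation:
Step 0: x=[5.0000 4.0000 10.0000 10.0000] v=[0.0000 0.0000 2.0000 0.0000]
Step 1: x=[3.0000 7.5000 8.0000 11.5000] v=[-4.0000 7.0000 -4.0000 3.0000]
Step 2: x=[1.7500 9.0000 7.5000 12.7500] v=[-2.5000 3.0000 -1.0000 2.5000]
Step 3: x=[2.6250 6.1250 10.3750 12.8750] v=[1.7500 -5.7500 5.7500 0.2500]
Max displacement = 3.0000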